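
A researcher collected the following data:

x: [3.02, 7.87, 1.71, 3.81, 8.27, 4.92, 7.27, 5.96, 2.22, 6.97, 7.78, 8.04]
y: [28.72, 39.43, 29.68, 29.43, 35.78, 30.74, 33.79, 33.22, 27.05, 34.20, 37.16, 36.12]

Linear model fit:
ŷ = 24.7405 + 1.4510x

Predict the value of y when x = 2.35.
ŷ = 28.1504

Plug x = 2.35 into the fitted line:

ŷ = 24.7405 + 1.4510 × 2.35
ŷ = 24.7405 + 3.4099
ŷ = 28.1504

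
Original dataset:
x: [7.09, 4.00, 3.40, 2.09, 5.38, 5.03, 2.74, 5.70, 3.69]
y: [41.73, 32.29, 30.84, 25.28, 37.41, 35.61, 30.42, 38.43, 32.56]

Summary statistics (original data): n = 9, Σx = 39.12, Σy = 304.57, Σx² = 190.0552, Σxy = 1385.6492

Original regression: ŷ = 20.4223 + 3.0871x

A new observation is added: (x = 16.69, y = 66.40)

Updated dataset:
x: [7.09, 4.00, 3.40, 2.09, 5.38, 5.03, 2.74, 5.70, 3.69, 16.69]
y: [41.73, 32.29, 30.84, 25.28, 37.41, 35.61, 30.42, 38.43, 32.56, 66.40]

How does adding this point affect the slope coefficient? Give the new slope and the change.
The slope changes from 3.0871 to 2.6950 (change of -0.3921, or -12.7%).

The new point has HIGH LEVERAGE: x = 16.69 is far from the original mean x̄ = 39.12/9 ≈ 4.35 (original range [2.09, 7.09]).

Step 1: Update the sums with the new point (n goes from 9 to 10)
Σx  = 39.12 + 16.69 = 55.81
Σy  = 304.57 + 66.40 = 370.97
Σx² = 190.0552 + 16.69² = 190.0552 + 278.5561 = 468.6113
Σxy = 1385.6492 + 16.69×66.40 = 1385.6492 + 1108.2160 = 2493.8652

Step 2: Recompute the slope with b₁ = (nΣxy − ΣxΣy) / (nΣx² − (Σx)²)
Numerator   = 10×2493.8652 − 55.81×370.97 = 24938.6520 − 20703.8357 = 4234.8163
Denominator = 10×468.6113 − 55.81² = 4686.1130 − 3114.7561 = 1571.3569
b₁(new) = 4234.8163 / 1571.3569 = 2.6950

(Same formula on the original sums: (9×1385.6492 − 39.12×304.57) / (9×190.0552 − 39.12²) = 556.0644 / 180.1224 = 3.0871, matching the given fit.)

Step 3: Change in slope
Δβ₁ = 2.6950 − 3.0871 = -0.3921
Relative change = -0.3921 / 3.0871 × 100% = -12.7%
→ the slope decreases when the point is added.

Because the point sits below the extension of the original line at a high-leverage x, it tilts the fit down.
In practice: check such a point for data-entry or measurement error.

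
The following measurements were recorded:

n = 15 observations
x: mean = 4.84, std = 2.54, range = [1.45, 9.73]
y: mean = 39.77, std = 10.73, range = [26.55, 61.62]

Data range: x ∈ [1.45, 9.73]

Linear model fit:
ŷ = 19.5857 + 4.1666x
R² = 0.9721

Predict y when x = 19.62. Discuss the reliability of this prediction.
ŷ = 101.3344, but this is extrapolation (above the data range [1.45, 9.73]) and may be unreliable.

Prediction calculation:
ŷ = 19.5857 + 4.1666 × 19.62
ŷ = 101.3344

Reliability:
- Data range: x ∈ [1.45, 9.73]
- Prediction point: x = 19.62 is 9.89 units above the observed range → this is EXTRAPOLATION, not interpolation

Why that matters here:
- The linear relationship may not hold outside the observed range
- R² describes fit only over the sampled x values; it says nothing about behaviour beyond them

The R² = 0.9721 only validates the fit within [1.45, 9.73]; treat ŷ = 101.3344 with caution.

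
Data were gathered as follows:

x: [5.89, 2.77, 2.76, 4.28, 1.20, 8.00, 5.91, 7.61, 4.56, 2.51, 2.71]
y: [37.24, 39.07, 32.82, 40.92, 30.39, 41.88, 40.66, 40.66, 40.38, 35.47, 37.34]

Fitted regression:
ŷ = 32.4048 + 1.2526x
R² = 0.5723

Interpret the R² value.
About 57.23% of the variability in y is accounted for by the regression on x (R² = 0.5723) — a moderate linear fit.

R² = 1 − SS_res/SS_tot compares the residual scatter to the total scatter of y about its mean.

Here R² = 0.5723:
- Explained: 57.23% of the variation in y
- Unexplained (residual): 100% − 57.23% = 42.77%
- Rule of thumb (below 0.3 weak; 0.3 to below 0.7 moderate; 0.7 and above strong) → moderate

Equivalently, for simple linear regression R² = r², so |r| = √0.5723 ≈ 0.7565.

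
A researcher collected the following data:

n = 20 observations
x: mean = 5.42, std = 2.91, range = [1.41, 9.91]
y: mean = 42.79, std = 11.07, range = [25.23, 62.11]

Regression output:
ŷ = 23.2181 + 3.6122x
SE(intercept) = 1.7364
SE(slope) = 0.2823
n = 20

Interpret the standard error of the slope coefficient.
SE(β̂₁) = 0.2823 is the estimated standard deviation of the slope estimate across repeated samples; relative to β̂₁ = 3.6122 that is 7.8%, a precise estimate.

SE(β̂₁) = 0.2823 says: if we drew many samples of n = 20 from the same population and refit each time, the fitted slopes would scatter with a standard deviation of roughly 0.2823 around the true β₁.

Relative precision:
- SE / |β̂₁| = 0.2823 / 3.6122 = 7.8%
- Rule of thumb (under 20%: precise; 20% to under 50%: moderately precise; 50% or more: imprecise) → precise

Rough 95% range (±2 SE): 3.6122 ± 0.5646 → (3.0476, 4.1768).

What drives SE(β̂₁): wider spread of x values → smaller SE.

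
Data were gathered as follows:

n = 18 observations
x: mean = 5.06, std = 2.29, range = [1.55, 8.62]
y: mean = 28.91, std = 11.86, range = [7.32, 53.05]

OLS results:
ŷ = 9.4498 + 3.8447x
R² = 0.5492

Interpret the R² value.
The model explains 54.92% of the variance in y (R² = 0.5492), leaving 45.08% unexplained; the fit is moderate.

R² (coefficient of determination) measures the proportion of variance in y explained by the regression model.

Here R² = 0.5492:
- Explained: 54.92% of the variation in y
- Unexplained (residual): 100% − 54.92% = 45.08%
- Rule of thumb (below 0.3 weak; 0.3 to below 0.7 moderate; 0.7 and above strong) → moderate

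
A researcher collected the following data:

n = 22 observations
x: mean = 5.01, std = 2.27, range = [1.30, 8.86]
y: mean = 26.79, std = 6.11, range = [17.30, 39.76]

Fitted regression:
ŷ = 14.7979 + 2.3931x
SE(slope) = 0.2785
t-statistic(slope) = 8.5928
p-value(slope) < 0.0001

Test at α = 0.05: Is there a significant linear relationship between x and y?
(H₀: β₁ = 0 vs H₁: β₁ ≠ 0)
p-value < 0.0001 < α = 0.05, so we reject H₀. The relationship is significant.

Hypothesis test for the slope coefficient:

H₀: β₁ = 0 (no linear relationship)
H₁: β₁ ≠ 0 (linear relationship exists)

Test statistic: t = β̂₁ / SE(β̂₁) = 2.3931 / 0.2785 = 8.5928

With df = 20, the two-sided p-value for |t| = 8.5928 is <0.0001.

Decision rule: reject H₀ if p-value < α.
p-value < 0.0001 < α = 0.05 → reject H₀.

At α = 0.05 the data do provide convincing evidence of a nonzero slope.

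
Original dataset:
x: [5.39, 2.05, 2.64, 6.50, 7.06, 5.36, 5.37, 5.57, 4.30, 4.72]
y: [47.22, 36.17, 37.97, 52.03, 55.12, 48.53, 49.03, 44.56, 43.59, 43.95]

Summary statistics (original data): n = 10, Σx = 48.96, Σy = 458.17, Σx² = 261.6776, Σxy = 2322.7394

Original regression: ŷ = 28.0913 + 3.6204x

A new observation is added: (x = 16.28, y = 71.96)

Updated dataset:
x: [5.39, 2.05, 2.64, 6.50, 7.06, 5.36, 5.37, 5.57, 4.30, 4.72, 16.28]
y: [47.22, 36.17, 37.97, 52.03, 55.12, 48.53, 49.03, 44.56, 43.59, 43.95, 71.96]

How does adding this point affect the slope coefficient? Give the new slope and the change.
Adding the point moves β₁ from 3.6204 to 2.5046, i.e. it decreases by 1.1158 (-30.8%).

The new point has HIGH LEVERAGE: x = 16.28 is far from the original mean x̄ = 48.96/10 ≈ 4.90 (original range [2.05, 7.06]).

Step 1: Update the sums with the new point (n goes from 10 to 11)
Σx  = 48.96 + 16.28 = 65.24
Σy  = 458.17 + 71.96 = 530.13
Σx² = 261.6776 + 16.28² = 261.6776 + 265.0384 = 526.7160
Σxy = 2322.7394 + 16.28×71.96 = 2322.7394 + 1171.5088 = 3494.2482

Step 2: Recompute the slope with b₁ = (nΣxy − ΣxΣy) / (nΣx² − (Σx)²)
Numerator   = 11×3494.2482 − 65.24×530.13 = 38436.7302 − 34585.6812 = 3851.0490
Denominator = 11×526.7160 − 65.24² = 5793.8760 − 4256.2576 = 1537.6184
b₁(new) = 3851.0490 / 1537.6184 = 2.5046

(Same formula on the original sums: (10×2322.7394 − 48.96×458.17) / (10×261.6776 − 48.96²) = 795.3908 / 219.6944 = 3.6204, matching the given fit.)

Step 3: Change in slope
Δβ₁ = 2.5046 − 3.6204 = -1.1158
Relative change = -1.1158 / 3.6204 × 100% = -30.8%
→ the slope decreases when the point is added.

A high-leverage point only changes the slope if it is off the original line; here y = 71.96 is below the original trend, so the slope decreases.
In practice: refit with and without it and report both if conclusions differ.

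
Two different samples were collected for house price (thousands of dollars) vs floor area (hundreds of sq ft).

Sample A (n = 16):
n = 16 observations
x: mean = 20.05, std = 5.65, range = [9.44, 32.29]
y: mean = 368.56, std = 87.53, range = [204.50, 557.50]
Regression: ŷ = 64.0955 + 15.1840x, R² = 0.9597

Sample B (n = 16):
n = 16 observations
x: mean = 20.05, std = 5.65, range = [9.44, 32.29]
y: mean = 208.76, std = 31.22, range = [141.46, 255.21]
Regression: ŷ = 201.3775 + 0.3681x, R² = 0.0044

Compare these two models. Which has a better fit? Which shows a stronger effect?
Model A has the better fit (R² = 0.9597 vs 0.0044). Model A shows the stronger effect (|β₁| = 15.1840 vs 0.3681).

Model Comparison:

Which explains more variance? (R²)
- Model A: R² = 0.9597 → 95.97% of variance in house price explained
- Model B: R² = 0.0044 → 0.44% of variance in house price explained
- 0.9597 > 0.0044 → Model A has the better fit

Effect size (slope magnitude):
- Model A: β₁ = 15.1840 → predicted house price rises 15.1840 thousand dollars per additional hundred sq ft of floor area
- Model B: β₁ = 0.3681 → predicted house price rises 0.3681 thousand dollars per additional hundred sq ft of floor area
- |15.1840| > |0.3681| → Model A shows the stronger marginal effect

Note: A better fit (higher R²) doesn't necessarily mean a more important relationship.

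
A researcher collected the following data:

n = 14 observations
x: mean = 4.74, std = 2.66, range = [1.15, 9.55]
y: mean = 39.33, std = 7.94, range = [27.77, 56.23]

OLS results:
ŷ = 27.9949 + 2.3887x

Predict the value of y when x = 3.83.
ŷ = 37.1436

To predict y for x = 3.83, substitute into the regression equation:

ŷ = 27.9949 + 2.3887 × 3.83
ŷ = 27.9949 + 9.1487
ŷ = 37.1436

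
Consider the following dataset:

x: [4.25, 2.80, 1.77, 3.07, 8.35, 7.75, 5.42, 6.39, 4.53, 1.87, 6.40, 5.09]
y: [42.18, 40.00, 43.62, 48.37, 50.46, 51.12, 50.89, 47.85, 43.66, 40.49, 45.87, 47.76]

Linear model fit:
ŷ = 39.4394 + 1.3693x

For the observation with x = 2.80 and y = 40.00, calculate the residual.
Residual = -3.2734

The residual is the difference between the actual value and the predicted value:

Residual = y - ŷ

Step 1: Calculate predicted value
ŷ = 39.4394 + 1.3693 × 2.80
ŷ = 43.2734

Step 2: Calculate residual
Residual = 40.00 - 43.2734
Residual = -3.2734

Interpretation: the model overestimates the actual value by 3.2734 at this point (negative residual → observation lies below the fitted line).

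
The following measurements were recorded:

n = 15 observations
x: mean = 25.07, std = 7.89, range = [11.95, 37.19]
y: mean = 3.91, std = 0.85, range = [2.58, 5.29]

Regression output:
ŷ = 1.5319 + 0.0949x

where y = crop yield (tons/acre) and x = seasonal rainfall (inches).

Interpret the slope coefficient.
An increase of one inch in rainfall is associated with a 0.0949 tons/acre increase in predicted crop yield.

β₁ = 0.0949 is the change in predicted crop yield (tons/acre) per additional inch of rainfall.

Interpretation:
- Rainfall up by 1 inch → predicted crop yield increases by 0.0949 tons/acre
- This is a linear approximation: the same per-unit change is assumed across the whole observed x range

The intercept β₀ = 1.5319 is the predicted crop yield when rainfall = 0; since the smallest observed x is 11.95, this is an extrapolation and mainly anchors the line.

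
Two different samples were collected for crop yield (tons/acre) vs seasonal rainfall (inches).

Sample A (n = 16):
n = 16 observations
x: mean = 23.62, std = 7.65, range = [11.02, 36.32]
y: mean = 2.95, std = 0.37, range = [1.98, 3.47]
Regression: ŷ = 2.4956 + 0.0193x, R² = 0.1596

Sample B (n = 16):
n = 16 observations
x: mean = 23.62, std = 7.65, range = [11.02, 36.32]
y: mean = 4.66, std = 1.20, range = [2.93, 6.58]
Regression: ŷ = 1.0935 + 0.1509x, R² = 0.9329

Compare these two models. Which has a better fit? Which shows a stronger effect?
Model B has the better fit (R² = 0.9329 vs 0.1596). Model B shows the stronger effect (|β₁| = 0.1509 vs 0.0193).

Model Comparison:

Which explains more variance? (R²)
- Model A: R² = 0.1596 → 15.96% of variance in crop yield explained
- Model B: R² = 0.9329 → 93.29% of variance in crop yield explained
- 0.9329 > 0.1596 → Model B has the better fit

Effect size (slope magnitude):
- Model A: β₁ = 0.0193 → predicted crop yield rises 0.0193 tons/acre per additional inch of rainfall
- Model B: β₁ = 0.1509 → predicted crop yield rises 0.1509 tons/acre per additional inch of rainfall
- |0.0193| < |0.1509| → Model B shows the stronger marginal effect

Notes:
- R² measures how tightly points cluster around the line; β₁ measures how steep the line is — they answer different questions.
- A steeper slope doesn't make a better model if the scatter around the line is large.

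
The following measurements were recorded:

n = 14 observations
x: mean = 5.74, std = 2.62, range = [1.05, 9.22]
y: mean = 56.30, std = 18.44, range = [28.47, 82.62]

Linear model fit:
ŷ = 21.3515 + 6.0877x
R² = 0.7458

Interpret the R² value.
The model explains 74.58% of the variance in y (R² = 0.7458), leaving 25.42% unexplained; the fit is strong.

R² (coefficient of determination) measures the proportion of variance in y explained by the regression model.

Here R² = 0.7458:
- Explained: 74.58% of the variation in y
- Unexplained (residual): 100% − 74.58% = 25.42%
- Rule of thumb (below 0.3 weak; 0.3 to below 0.7 moderate; 0.7 and above strong) → strong

Note: R² never decreases when predictors are added, so it should not be used alone to compare models of different size.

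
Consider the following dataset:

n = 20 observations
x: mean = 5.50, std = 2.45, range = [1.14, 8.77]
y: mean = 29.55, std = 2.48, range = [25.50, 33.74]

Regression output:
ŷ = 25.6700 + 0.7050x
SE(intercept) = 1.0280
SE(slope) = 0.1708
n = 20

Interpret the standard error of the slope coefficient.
SE(β̂₁) = 0.1708 is the estimated standard deviation of the slope estimate across repeated samples; relative to β̂₁ = 0.7050 that is 24.2%, a moderately precise estimate.

What SE measures:
- The standard error quantifies the sampling variability of the coefficient estimate
- It is the estimated standard deviation of β̂₁ across hypothetical repeated samples of the same size
- Smaller SE → more precise estimate

Relative precision:
- SE / |β̂₁| = 0.1708 / 0.7050 = 24.2%
- Rule of thumb (under 20%: precise; 20% to under 50%: moderately precise; 50% or more: imprecise) → moderately precise

Rough 95% range (±2 SE): 0.7050 ± 0.3416 → (0.3634, 1.0466).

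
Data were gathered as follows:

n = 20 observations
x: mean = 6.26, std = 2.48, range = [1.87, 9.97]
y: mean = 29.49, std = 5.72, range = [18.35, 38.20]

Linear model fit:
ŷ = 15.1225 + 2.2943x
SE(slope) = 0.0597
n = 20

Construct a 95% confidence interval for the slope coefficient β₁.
The 95% CI for β₁ is (2.1689, 2.4197)

Confidence interval for the slope:

The 95% CI for β₁ is: β̂₁ ± t*(α/2, n-2) × SE(β̂₁)

Step 1: Find critical t-value
- Confidence level = 0.95
- Degrees of freedom = n - 2 = 20 - 2 = 18
- t*(α/2, 18) = 2.1009

Step 2: Calculate margin of error
Margin = 2.1009 × 0.0597 = 0.1254

Step 3: Construct interval
CI = 2.2943 ± 0.1254
CI = (2.1689, 2.4197)

Interpretation: We are 95% confident that the true slope β₁ lies between 2.1689 and 2.4197.
The interval does not include 0, suggesting a significant linear relationship.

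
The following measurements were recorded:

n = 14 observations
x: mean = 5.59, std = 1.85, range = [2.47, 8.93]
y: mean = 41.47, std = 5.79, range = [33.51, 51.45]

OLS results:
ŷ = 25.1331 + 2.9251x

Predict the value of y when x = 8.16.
ŷ = 49.0019

Plug x = 8.16 into the fitted line:

ŷ = 25.1331 + 2.9251 × 8.16
ŷ = 25.1331 + 23.8688
ŷ = 49.0019

This is the fitted mean response at that x — an individual observation would come with a wider prediction interval.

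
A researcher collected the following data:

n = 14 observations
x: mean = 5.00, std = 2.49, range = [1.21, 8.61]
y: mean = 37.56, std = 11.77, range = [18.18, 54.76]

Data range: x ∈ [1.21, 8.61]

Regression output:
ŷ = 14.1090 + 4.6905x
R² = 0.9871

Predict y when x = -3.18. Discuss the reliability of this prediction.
The equation gives ŷ = -0.8068; however x = -3.18 is 4.39 units below the observed range, so this extrapolated value should not be trusted.

Prediction calculation:
ŷ = 14.1090 + 4.6905 × (-3.18)
ŷ = -0.8068

Reliability:
- Data range: x ∈ [1.21, 8.61]
- Prediction point: x = -3.18 is 4.39 units below the observed range → this is EXTRAPOLATION, not interpolation

Why that matters here:
- The standard error of prediction grows with (x − x̄)², and x = -3.18 is far from x̄ = 5.00
- There are no observations near this x to validate the fitted line there

A defensible statement: 'if the linear trend continued to x = -3.18, y would be about -0.8068' — the premise is untested.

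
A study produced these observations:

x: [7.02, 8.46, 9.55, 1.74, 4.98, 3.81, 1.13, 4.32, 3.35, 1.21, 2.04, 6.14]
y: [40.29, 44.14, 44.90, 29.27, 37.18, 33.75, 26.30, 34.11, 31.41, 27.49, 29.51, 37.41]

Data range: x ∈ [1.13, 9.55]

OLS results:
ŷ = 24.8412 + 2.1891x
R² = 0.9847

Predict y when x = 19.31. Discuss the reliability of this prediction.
ŷ = 67.1127, but this is extrapolation (above the data range [1.13, 9.55]) and may be unreliable.

Prediction calculation:
ŷ = 24.8412 + 2.1891 × 19.31
ŷ = 67.1127

Reliability:
- Data range: x ∈ [1.13, 9.55]
- Prediction point: x = 19.31 is 9.76 units above the observed range → this is EXTRAPOLATION, not interpolation

Why that matters here:
- Real relationships often flatten, saturate, or turn nonlinear at extremes
- The linear relationship may not hold outside the observed range

Report the number if required, but flag clearly that it is an extrapolation.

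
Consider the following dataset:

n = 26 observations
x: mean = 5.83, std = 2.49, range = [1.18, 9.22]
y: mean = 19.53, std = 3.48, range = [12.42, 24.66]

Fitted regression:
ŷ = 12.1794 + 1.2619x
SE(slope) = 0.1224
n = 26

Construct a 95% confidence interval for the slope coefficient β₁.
The 95% CI for β₁ is (1.0093, 1.5145)

Confidence interval for the slope:

The 95% CI for β₁ is: β̂₁ ± t*(α/2, n-2) × SE(β̂₁)

Step 1: Find critical t-value
- Confidence level = 0.95
- Degrees of freedom = n - 2 = 26 - 2 = 24
- t*(α/2, 24) = 2.0639

Step 2: Calculate margin of error
Margin = 2.0639 × 0.1224 = 0.2526

Step 3: Construct interval
CI = 1.2619 ± 0.2526
CI = (1.0093, 1.5145)

Interpretation: We are 95% confident that the true slope β₁ lies between 1.0093 and 1.5145.
Since 0 is outside the interval, a two-sided test at α = 0.05 would reject H₀: β₁ = 0.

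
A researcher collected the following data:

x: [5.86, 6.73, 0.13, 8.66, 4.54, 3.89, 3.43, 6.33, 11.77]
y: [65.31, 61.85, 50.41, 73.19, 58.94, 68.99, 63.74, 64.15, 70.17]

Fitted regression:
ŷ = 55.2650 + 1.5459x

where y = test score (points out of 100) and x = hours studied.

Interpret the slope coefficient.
For each additional hour of study time, predicted test score increases by approximately 1.5459 points.

β₁ = 1.5459 is the change in predicted test score (points) per additional hour of study time.

Interpretation:
- Study time up by 1 hour → predicted test score increases by 1.5459 points
- The effect is assumed constant over the observed range of x (linearity)

The intercept β₀ = 55.2650 is the predicted test score when study time = 0.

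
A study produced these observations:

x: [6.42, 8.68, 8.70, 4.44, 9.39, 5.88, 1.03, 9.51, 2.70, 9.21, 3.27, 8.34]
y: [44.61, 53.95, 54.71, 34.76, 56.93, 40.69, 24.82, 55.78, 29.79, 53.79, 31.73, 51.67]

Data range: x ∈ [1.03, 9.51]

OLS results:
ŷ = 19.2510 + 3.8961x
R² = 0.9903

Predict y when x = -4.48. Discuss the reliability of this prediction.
The equation gives ŷ = 1.7965; however x = -4.48 is 5.51 units below the observed range, so this extrapolated value should not be trusted.

Prediction calculation:
ŷ = 19.2510 + 3.8961 × (-4.48)
ŷ = 1.7965

Reliability:
- Data range: x ∈ [1.03, 9.51]
- Prediction point: x = -4.48 is 5.51 units below the observed range → this is EXTRAPOLATION, not interpolation

Why that matters here:
- R² describes fit only over the sampled x values; it says nothing about behaviour beyond them
- There are no observations near this x to validate the fitted line there

A defensible statement: 'if the linear trend continued to x = -4.48, y would be about 1.7965' — the premise is untested.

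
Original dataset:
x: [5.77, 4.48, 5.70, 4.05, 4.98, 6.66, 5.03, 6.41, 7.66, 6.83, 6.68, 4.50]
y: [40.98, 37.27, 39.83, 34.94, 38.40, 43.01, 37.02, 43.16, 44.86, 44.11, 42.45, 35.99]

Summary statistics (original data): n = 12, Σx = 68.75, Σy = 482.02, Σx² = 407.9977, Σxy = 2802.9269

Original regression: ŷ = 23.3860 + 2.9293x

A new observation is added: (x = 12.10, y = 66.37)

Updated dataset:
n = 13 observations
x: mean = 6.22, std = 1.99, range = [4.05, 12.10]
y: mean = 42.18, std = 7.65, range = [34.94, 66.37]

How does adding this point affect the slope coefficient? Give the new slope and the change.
New slope β₁ = 3.7889 versus 2.9293 before: a change of +0.8596 (+29.3%).

x = 12.10 lies well outside the original x-range [4.05, 7.66] (x̄ ≈ 5.73), so this observation has high leverage and can move the slope substantially.

Step 1: Update the sums with the new point (n goes from 12 to 13)
Σx  = 68.75 + 12.10 = 80.85
Σy  = 482.02 + 66.37 = 548.39
Σx² = 407.9977 + 12.10² = 407.9977 + 146.4100 = 554.4077
Σxy = 2802.9269 + 12.10×66.37 = 2802.9269 + 803.0770 = 3606.0039

Step 2: Recompute the slope with b₁ = (nΣxy − ΣxΣy) / (nΣx² − (Σx)²)
Numerator   = 13×3606.0039 − 80.85×548.39 = 46878.0507 − 44337.3315 = 2540.7192
Denominator = 13×554.4077 − 80.85² = 7207.3001 − 6536.7225 = 670.5776
b₁(new) = 2540.7192 / 670.5776 = 3.7889

(Same formula on the original sums: (12×2802.9269 − 68.75×482.02) / (12×407.9977 − 68.75²) = 496.2478 / 169.4099 = 2.9293, matching the given fit.)

Step 3: Change in slope
Δβ₁ = 3.7889 − 2.9293 = +0.8596
Relative change = +0.8596 / 2.9293 × 100% = +29.3%
→ the slope increases when the point is added.

A high-leverage point only changes the slope if it is off the original line; here y = 66.37 is above the original trend, so the slope increases.
In practice: investigate whether it comes from the same population as the rest of the sample.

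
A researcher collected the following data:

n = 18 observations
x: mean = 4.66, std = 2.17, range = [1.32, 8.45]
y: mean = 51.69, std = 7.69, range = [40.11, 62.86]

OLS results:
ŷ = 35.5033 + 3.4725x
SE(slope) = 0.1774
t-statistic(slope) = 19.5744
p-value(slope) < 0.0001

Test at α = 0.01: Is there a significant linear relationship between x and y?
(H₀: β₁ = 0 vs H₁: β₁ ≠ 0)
p-value < 0.0001 < α = 0.01, so we reject H₀. The relationship is significant.

Hypothesis test for the slope coefficient:

H₀: β₁ = 0 (no linear relationship)
H₁: β₁ ≠ 0 (linear relationship exists)

Test statistic: t = β̂₁ / SE(β̂₁) = 3.4725 / 0.1774 = 19.5744

The p-value (<0.0001) is the probability, under H₀, of a t-statistic at least as extreme as |t| = 19.5744 (two-sided, df = n − 2 = 16).

Decision rule: reject H₀ if p-value < α.
p-value < 0.0001 < α = 0.01 → reject H₀.

At α = 0.01 the data do provide convincing evidence of a nonzero slope.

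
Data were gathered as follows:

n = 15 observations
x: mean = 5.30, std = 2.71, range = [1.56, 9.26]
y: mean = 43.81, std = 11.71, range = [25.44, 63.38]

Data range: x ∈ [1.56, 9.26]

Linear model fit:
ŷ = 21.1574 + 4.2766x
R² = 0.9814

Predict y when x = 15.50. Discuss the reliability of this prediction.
ŷ = 87.4447, but this is extrapolation (above the data range [1.56, 9.26]) and may be unreliable.

Prediction calculation:
ŷ = 21.1574 + 4.2766 × 15.50
ŷ = 87.4447

Reliability:
- Data range: x ∈ [1.56, 9.26]
- Prediction point: x = 15.50 is 6.24 units above the observed range → this is EXTRAPOLATION, not interpolation

Why that matters here:
- R² describes fit only over the sampled x values; it says nothing about behaviour beyond them
- Real relationships often flatten, saturate, or turn nonlinear at extremes
- The standard error of prediction grows with (x − x̄)², and x = 15.50 is far from x̄ = 5.30

A defensible statement: 'if the linear trend continued to x = 15.50, y would be about 87.4447' — the premise is untested.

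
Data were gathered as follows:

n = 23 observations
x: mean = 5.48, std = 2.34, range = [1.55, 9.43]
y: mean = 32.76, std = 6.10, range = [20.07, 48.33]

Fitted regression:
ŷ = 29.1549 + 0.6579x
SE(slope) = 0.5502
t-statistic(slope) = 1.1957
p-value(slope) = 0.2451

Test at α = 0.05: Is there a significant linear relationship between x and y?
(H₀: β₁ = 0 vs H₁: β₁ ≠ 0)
Since p-value = 0.2451 ≥ α = 0.05, fail to reject H₀ — the slope is not significantly different from 0.

Hypothesis test for the slope coefficient:

H₀: β₁ = 0 (no linear relationship)
H₁: β₁ ≠ 0 (linear relationship exists)

Test statistic: t = β̂₁ / SE(β̂₁) = 0.6579 / 0.5502 = 1.1957

p = 0.2451: how often a slope estimate this far from 0 (in SE units) would arise by chance if β₁ were truly 0.

Decision rule: reject H₀ if p-value < α.
p-value = 0.2451 ≥ α = 0.05 → fail to reject H₀.

Conclusion: the linear association between x and y is not significant at the 5% level.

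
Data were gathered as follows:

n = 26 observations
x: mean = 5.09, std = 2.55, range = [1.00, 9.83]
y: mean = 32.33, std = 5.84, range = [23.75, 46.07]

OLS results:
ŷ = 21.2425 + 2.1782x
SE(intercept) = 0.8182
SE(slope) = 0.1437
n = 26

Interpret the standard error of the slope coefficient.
SE(β̂₁) = 0.1437 is the estimated standard deviation of the slope estimate across repeated samples; relative to β̂₁ = 2.1782 that is 6.6%, a precise estimate.

SE(β̂₁) = s / √Sxx, where s is the residual standard deviation and Sxx = Σ(x − x̄)². It is the yardstick for how far β̂₁ = 2.1782 could plausibly be from the true slope.

Relative precision:
- SE / |β̂₁| = 0.1437 / 2.1782 = 6.6%
- Rule of thumb (under 20%: precise; 20% to under 50%: moderately precise; 50% or more: imprecise) → precise

Rough 95% range (±2 SE): 2.1782 ± 0.2874 → (1.8908, 2.4656).

What drives SE(β̂₁): larger n (here n = 26) → smaller SE; wider spread of x values → smaller SE; more residual scatter → larger SE.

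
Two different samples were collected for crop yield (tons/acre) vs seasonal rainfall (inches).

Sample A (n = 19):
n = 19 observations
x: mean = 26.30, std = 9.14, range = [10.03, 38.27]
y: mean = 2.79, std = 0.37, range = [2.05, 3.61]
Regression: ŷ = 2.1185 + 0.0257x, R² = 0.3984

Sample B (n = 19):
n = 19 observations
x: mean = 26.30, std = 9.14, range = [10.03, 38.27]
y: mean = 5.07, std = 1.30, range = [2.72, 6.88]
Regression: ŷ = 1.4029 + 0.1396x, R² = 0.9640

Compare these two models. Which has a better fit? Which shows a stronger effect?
Model B has the better fit (R² = 0.9640 vs 0.3984). Model B shows the stronger effect (|β₁| = 0.1396 vs 0.0257).

Model Comparison:

Which explains more variance? (R²)
- Model A: R² = 0.3984 → 39.84% of variance in crop yield explained
- Model B: R² = 0.9640 → 96.40% of variance in crop yield explained
- 0.9640 > 0.3984 → Model B has the better fit

Which has the larger per-inch effect? (|β₁|)
- Model A: β₁ = 0.0257 → predicted crop yield rises 0.0257 tons/acre per additional inch of rainfall
- Model B: β₁ = 0.1396 → predicted crop yield rises 0.1396 tons/acre per additional inch of rainfall
- |0.0257| < |0.1396| → Model B shows the stronger marginal effect

Notes:
- R² measures how tightly points cluster around the line; β₁ measures how steep the line is — they answer different questions.
- A steeper slope doesn't make a better model if the scatter around the line is large.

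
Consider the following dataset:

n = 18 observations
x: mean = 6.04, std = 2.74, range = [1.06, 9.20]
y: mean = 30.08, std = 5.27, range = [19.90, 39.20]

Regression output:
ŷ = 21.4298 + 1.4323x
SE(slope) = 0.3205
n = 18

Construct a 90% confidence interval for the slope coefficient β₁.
The 90% CI for β₁ is (0.8727, 1.9919)

Confidence interval for the slope:

The 90% CI for β₁ is: β̂₁ ± t*(α/2, n-2) × SE(β̂₁)

Step 1: Find critical t-value
- Confidence level = 0.9
- Degrees of freedom = n - 2 = 18 - 2 = 16
- t*(α/2, 16) = 1.7459

Step 2: Calculate margin of error
Margin = 1.7459 × 0.3205 = 0.5596

Step 3: Construct interval
CI = 1.4323 ± 0.5596
CI = (0.8727, 1.9919)

Interpretation: intervals built this way capture the true β₁ in 90% of repeated samples; here the plausible range for the per-unit effect of x on y is 0.8727 to 1.9919.
Both endpoints are positive, so the data support a genuinely positive slope at this confidence level.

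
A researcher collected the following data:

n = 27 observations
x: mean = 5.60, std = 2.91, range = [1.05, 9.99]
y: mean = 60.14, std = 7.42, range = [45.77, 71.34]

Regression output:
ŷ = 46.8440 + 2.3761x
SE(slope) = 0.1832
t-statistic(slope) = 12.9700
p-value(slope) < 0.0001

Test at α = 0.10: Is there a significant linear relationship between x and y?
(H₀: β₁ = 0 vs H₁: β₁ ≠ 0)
Since p-value < 0.0001 < α = 0.10, reject H₀ — the slope is significantly different from 0.

Hypothesis test for the slope coefficient:

H₀: β₁ = 0 (no linear relationship)
H₁: β₁ ≠ 0 (linear relationship exists)

Test statistic: t = β̂₁ / SE(β̂₁) = 2.3761 / 0.1832 = 12.9700

The p-value (<0.0001) is the probability, under H₀, of a t-statistic at least as extreme as |t| = 12.9700 (two-sided, df = n − 2 = 25).

Decision rule: reject H₀ if p-value < α.
p-value < 0.0001 < α = 0.10 → reject H₀.

At α = 0.10 the data do provide convincing evidence of a nonzero slope.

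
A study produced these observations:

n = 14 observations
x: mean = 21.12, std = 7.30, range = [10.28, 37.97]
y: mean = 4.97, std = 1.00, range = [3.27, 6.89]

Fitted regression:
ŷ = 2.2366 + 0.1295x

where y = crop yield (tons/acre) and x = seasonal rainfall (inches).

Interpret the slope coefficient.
An increase of one inch in rainfall is associated with a 0.1295 tons/acre increase in predicted crop yield.

β₁ = 0.1295 is the change in predicted crop yield (tons/acre) per additional inch of rainfall.

Interpretation:
- Rainfall up by 1 inch → predicted crop yield increases by 0.1295 tons/acre
- The effect is assumed constant over the observed range of x (linearity)
- The sign (+) gives the direction; the magnitude 0.1295 gives the size of the effect per inch

(β₀ = 2.2366 is the fitted value at x = 0 and is not part of the slope interpretation.)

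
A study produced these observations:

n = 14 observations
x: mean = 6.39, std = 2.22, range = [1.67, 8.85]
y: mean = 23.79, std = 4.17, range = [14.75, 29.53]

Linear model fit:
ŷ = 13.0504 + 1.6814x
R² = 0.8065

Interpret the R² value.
The model explains 80.65% of the variance in y (R² = 0.8065), leaving 19.35% unexplained; the fit is strong.

R² = 1 − SS_res/SS_tot compares the residual scatter to the total scatter of y about its mean.

Here R² = 0.8065:
- Explained: 80.65% of the variation in y
- Unexplained (residual): 100% − 80.65% = 19.35%
- Rule of thumb (below 0.3 weak; 0.3 to below 0.7 moderate; 0.7 and above strong) → strong

Note: R² never decreases when predictors are added, so it should not be used alone to compare models of different size.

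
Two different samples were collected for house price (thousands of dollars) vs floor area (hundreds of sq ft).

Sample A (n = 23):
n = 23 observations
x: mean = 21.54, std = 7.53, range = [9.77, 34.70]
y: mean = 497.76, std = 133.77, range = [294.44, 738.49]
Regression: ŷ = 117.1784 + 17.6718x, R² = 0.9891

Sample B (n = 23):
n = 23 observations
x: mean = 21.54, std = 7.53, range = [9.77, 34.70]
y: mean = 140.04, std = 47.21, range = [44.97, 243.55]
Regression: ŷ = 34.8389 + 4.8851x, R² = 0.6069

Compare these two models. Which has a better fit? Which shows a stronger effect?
Model A has the better fit (R² = 0.9891 vs 0.6069). Model A shows the stronger effect (|β₁| = 17.6718 vs 4.8851).

Model Comparison:

Which explains more variance? (R²)
- Model A: R² = 0.9891 → 98.91% of variance in house price explained
- Model B: R² = 0.6069 → 60.69% of variance in house price explained
- 0.9891 > 0.6069 → Model A has the better fit

Strength of effect — compare |β₁|:
- Model A: β₁ = 17.6718 → predicted house price rises 17.6718 thousand dollars per additional hundred sq ft of floor area
- Model B: β₁ = 4.8851 → predicted house price rises 4.8851 thousand dollars per additional hundred sq ft of floor area
- |17.6718| > |4.8851| → Model A shows the stronger marginal effect

Note: A steeper slope doesn't make a better model if the scatter around the line is large.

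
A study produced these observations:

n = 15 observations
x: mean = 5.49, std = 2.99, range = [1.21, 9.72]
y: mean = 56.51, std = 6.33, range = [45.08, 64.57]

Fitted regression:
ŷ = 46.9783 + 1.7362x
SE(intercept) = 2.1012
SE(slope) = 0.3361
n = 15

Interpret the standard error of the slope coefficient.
The slope 1.7362 is pinned down to within about ±0.3361 (one SE) by these data — relative uncertainty 19.4%, i.e. precise.

SE(β̂₁) = s / √Sxx, where s is the residual standard deviation and Sxx = Σ(x − x̄)². It is the yardstick for how far β̂₁ = 1.7362 could plausibly be from the true slope.

Relative precision:
- SE / |β̂₁| = 0.3361 / 1.7362 = 19.4%
- Rule of thumb (under 20%: precise; 20% to under 50%: moderately precise; 50% or more: imprecise) → precise

Rough 95% range (±2 SE): 1.7362 ± 0.6722 → (1.0640, 2.4084).

What drives SE(β̂₁): larger n (here n = 15) → smaller SE; more residual scatter → larger SE; wider spread of x values → smaller SE.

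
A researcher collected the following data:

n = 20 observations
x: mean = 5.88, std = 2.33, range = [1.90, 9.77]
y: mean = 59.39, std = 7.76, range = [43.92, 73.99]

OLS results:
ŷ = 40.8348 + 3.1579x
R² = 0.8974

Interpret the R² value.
R² = 0.8974 means 89.74% of the variation in y is explained by the linear relationship with x. This indicates a strong fit.

R² = 1 − SS_res/SS_tot compares the residual scatter to the total scatter of y about its mean.

Here R² = 0.8974:
- Explained: 89.74% of the variation in y
- Unexplained (residual): 100% − 89.74% = 10.26%
- Rule of thumb (below 0.3 weak; 0.3 to below 0.7 moderate; 0.7 and above strong) → strong

Note: R² says nothing about causation, and a high R² does not by itself mean the linear form is appropriate — check the residuals.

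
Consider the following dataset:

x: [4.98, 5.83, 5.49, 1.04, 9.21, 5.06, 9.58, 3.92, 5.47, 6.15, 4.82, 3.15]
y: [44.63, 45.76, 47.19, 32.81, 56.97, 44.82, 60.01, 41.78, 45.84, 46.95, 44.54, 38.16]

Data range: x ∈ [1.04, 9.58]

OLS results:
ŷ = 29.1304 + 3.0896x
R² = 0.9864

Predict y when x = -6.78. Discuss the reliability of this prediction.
ŷ = 8.1829 (extrapolation — x = -6.78 lies outside [1.04, 9.58], so reliability is low).

Prediction calculation:
ŷ = 29.1304 + 3.0896 × (-6.78)
ŷ = 8.1829

Reliability:
- Data range: x ∈ [1.04, 9.58]
- Prediction point: x = -6.78 is 7.82 units below the observed range → this is EXTRAPOLATION, not interpolation

Why that matters here:
- R² describes fit only over the sampled x values; it says nothing about behaviour beyond them
- There are no observations near this x to validate the fitted line there
- The linear relationship may not hold outside the observed range

Report the number if required, but flag clearly that it is an extrapolation.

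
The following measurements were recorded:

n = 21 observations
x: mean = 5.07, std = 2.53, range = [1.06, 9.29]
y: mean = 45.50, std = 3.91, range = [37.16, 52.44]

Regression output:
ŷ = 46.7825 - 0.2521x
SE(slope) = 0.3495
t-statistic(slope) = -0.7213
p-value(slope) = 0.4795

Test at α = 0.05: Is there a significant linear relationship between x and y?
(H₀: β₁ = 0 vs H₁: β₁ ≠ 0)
p-value = 0.4795 ≥ α = 0.05, so we fail to reject H₀. The relationship is not significant.

Hypothesis test for the slope coefficient:

H₀: β₁ = 0 (no linear relationship)
H₁: β₁ ≠ 0 (linear relationship exists)

Test statistic: t = β̂₁ / SE(β̂₁) = -0.2521 / 0.3495 = -0.7213

p = 0.4795: how often a slope estimate this far from 0 (in SE units) would arise by chance if β₁ were truly 0.

Decision rule: reject H₀ if p-value < α.
p-value = 0.4795 ≥ α = 0.05 → fail to reject H₀.

At α = 0.05 the data do not provide convincing evidence of a nonzero slope.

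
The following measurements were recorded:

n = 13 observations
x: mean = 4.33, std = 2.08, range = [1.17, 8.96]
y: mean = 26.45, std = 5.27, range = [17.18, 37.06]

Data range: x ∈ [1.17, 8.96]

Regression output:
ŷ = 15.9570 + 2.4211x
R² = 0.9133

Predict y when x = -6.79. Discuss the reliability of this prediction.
ŷ = -0.4823 (extrapolation — x = -6.79 lies outside [1.17, 8.96], so reliability is low).

Prediction calculation:
ŷ = 15.9570 + 2.4211 × (-6.79)
ŷ = -0.4823

Reliability:
- Data range: x ∈ [1.17, 8.96]
- Prediction point: x = -6.79 is 7.96 units below the observed range → this is EXTRAPOLATION, not interpolation

Why that matters here:
- Real relationships often flatten, saturate, or turn nonlinear at extremes
- The standard error of prediction grows with (x − x̄)², and x = -6.79 is far from x̄ = 4.33

The R² = 0.9133 only validates the fit within [1.17, 8.96]; treat ŷ = -0.4823 with caution.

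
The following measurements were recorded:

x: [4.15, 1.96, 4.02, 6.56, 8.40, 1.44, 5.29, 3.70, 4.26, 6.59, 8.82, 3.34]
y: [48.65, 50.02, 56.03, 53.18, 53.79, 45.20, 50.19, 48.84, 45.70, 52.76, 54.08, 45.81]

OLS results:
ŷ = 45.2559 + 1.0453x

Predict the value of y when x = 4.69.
ŷ = 50.1584

Plug x = 4.69 into the fitted line:

ŷ = 45.2559 + 1.0453 × 4.69
ŷ = 45.2559 + 4.9025
ŷ = 50.1584

This is a point prediction; actual observations scatter around it by roughly the residual standard deviation.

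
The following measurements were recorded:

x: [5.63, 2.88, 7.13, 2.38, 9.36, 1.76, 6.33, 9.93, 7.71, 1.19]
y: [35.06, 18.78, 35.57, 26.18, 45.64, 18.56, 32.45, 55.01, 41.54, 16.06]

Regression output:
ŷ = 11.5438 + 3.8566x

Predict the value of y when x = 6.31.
ŷ = 35.8789

To predict y for x = 6.31, substitute into the regression equation:

ŷ = 11.5438 + 3.8566 × 6.31
ŷ = 11.5438 + 24.3351
ŷ = 35.8789

This is the fitted mean response at that x — an individual observation would come with a wider prediction interval.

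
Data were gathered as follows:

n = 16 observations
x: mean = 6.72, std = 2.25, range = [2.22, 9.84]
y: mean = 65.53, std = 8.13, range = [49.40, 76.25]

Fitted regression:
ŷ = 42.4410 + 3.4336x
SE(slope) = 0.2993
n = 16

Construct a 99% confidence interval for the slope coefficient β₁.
The 99% CI for β₁ is (2.5426, 4.3246)

Confidence interval for the slope:

The 99% CI for β₁ is: β̂₁ ± t*(α/2, n-2) × SE(β̂₁)

Step 1: Find critical t-value
- Confidence level = 0.99
- Degrees of freedom = n - 2 = 16 - 2 = 14
- t*(α/2, 14) = 2.9768

Step 2: Calculate margin of error
Margin = 2.9768 × 0.2993 = 0.8910

Step 3: Construct interval
CI = 3.4336 ± 0.8910
CI = (2.5426, 4.3246)

Interpretation: We are 99% confident that the true slope β₁ lies between 2.5426 and 4.3246.
Both endpoints are positive, so the data support a genuinely positive slope at this confidence level.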